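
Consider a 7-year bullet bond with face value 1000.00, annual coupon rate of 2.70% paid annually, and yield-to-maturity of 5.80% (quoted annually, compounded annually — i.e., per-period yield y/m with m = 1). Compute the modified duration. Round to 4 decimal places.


Coupon per period c = face * coupon_rate / m = 27.000000
Periods per year m = 1; per-period yield y/m = 0.058000
Number of cashflows N = 7
Cashflows (t years, CF_t, discount factor 1/(1+y/m)^(m*t), PV):
  t = 1.0000: CF_t = 27.000000, DF = 0.945180, PV = 25.519849
  t = 2.0000: CF_t = 27.000000, DF = 0.893364, PV = 24.120840
  t = 3.0000: CF_t = 27.000000, DF = 0.844390, PV = 22.798526
  t = 4.0000: CF_t = 27.000000, DF = 0.798100, PV = 21.548701
  t = 5.0000: CF_t = 27.000000, DF = 0.754348, PV = 20.367392
  t = 6.0000: CF_t = 27.000000, DF = 0.712994, PV = 19.250843
  t = 7.0000: CF_t = 1027.000000, DF = 0.673908, PV = 692.103060
Price P = sum_t PV_t = 825.709211
First compute Macaulay numerator sum_t t * PV_t:
  t * PV_t at t = 1.0000: 25.519849
  t * PV_t at t = 2.0000: 48.241680
  t * PV_t at t = 3.0000: 68.395577
  t * PV_t at t = 4.0000: 86.194804
  t * PV_t at t = 5.0000: 101.836961
  t * PV_t at t = 6.0000: 115.505060
  t * PV_t at t = 7.0000: 4844.721423
Macaulay duration D = 5290.415353 / 825.709211 = 6.407117
Modified duration = D / (1 + y/m) = 6.407117 / (1 + 0.058000) = 6.055876

Answer: Modified duration = 6.0559


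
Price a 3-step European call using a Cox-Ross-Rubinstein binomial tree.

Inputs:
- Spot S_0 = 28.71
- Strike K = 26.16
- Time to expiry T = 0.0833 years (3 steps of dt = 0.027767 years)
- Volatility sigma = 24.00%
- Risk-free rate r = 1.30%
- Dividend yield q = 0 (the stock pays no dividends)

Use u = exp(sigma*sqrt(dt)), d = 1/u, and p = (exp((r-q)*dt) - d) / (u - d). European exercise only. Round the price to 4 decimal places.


dt = T/N = 0.027767
u = exp(sigma*sqrt(dt)) = 1.040802; d = 1/u = 0.960797
p = (exp((r-q)*dt) - d) / (u - d) = 0.494516
Discount per step: exp(-r*dt) = 0.999639
Stock lattice S(k, i) with i counting down-moves:
  k=0: S(0,0) = 28.7100
  k=1: S(1,0) = 29.8814; S(1,1) = 27.5845
  k=2: S(2,0) = 31.1007; S(2,1) = 28.7100; S(2,2) = 26.5031
  k=3: S(3,0) = 32.3697; S(3,1) = 29.8814; S(3,2) = 27.5845; S(3,3) = 25.4641
Terminal payoffs V(N, i) = max(S_T - K, 0):
  V(3,0) = 6.209658; V(3,1) = 3.721438; V(3,2) = 1.424485; V(3,3) = 0.000000
Backward induction: V(k, i) = exp(-r*dt) * [p * V(k+1, i) + (1-p) * V(k+1, i+1)].
  V(2,0) = exp(-r*dt) * [p*6.209658 + (1-p)*3.721438] = 4.950115
  V(2,1) = exp(-r*dt) * [p*3.721438 + (1-p)*1.424485] = 2.559441
  V(2,2) = exp(-r*dt) * [p*1.424485 + (1-p)*0.000000] = 0.704177
  V(1,0) = exp(-r*dt) * [p*4.950115 + (1-p)*2.559441] = 3.740317
  V(1,1) = exp(-r*dt) * [p*2.559441 + (1-p)*0.704177] = 1.621049
  V(0,0) = exp(-r*dt) * [p*3.740317 + (1-p)*1.621049] = 2.668098

Answer: Price = V(0,0) = 2.6681


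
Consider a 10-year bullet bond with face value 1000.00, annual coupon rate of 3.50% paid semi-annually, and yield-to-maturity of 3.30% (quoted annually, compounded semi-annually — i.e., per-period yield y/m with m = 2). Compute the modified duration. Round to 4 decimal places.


Answer: Modified duration = 8.3995

Derivation:
Coupon per period c = face * coupon_rate / m = 17.500000
Periods per year m = 2; per-period yield y/m = 0.016500
Number of cashflows N = 20
Cashflows (t years, CF_t, discount factor 1/(1+y/m)^(m*t), PV):
  t = 0.5000: CF_t = 17.500000, DF = 0.983768, PV = 17.215937
  t = 1.0000: CF_t = 17.500000, DF = 0.967799, PV = 16.936485
  t = 1.5000: CF_t = 17.500000, DF = 0.952090, PV = 16.661569
  t = 2.0000: CF_t = 17.500000, DF = 0.936635, PV = 16.391116
  t = 2.5000: CF_t = 17.500000, DF = 0.921432, PV = 16.125052
  t = 3.0000: CF_t = 17.500000, DF = 0.906475, PV = 15.863308
  t = 3.5000: CF_t = 17.500000, DF = 0.891761, PV = 15.605812
  t = 4.0000: CF_t = 17.500000, DF = 0.877285, PV = 15.352496
  t = 4.5000: CF_t = 17.500000, DF = 0.863045, PV = 15.103291
  t = 5.0000: CF_t = 17.500000, DF = 0.849036, PV = 14.858132
  t = 5.5000: CF_t = 17.500000, DF = 0.835254, PV = 14.616953
  t = 6.0000: CF_t = 17.500000, DF = 0.821696, PV = 14.379688
  t = 6.5000: CF_t = 17.500000, DF = 0.808359, PV = 14.146274
  t = 7.0000: CF_t = 17.500000, DF = 0.795237, PV = 13.916649
  t = 7.5000: CF_t = 17.500000, DF = 0.782329, PV = 13.690752
  t = 8.0000: CF_t = 17.500000, DF = 0.769630, PV = 13.468521
  t = 8.5000: CF_t = 17.500000, DF = 0.757137, PV = 13.249898
  t = 9.0000: CF_t = 17.500000, DF = 0.744847, PV = 13.034824
  t = 9.5000: CF_t = 17.500000, DF = 0.732757, PV = 12.823240
  t = 10.0000: CF_t = 1017.500000, DF = 0.720862, PV = 733.477436
Price P = sum_t PV_t = 1016.917434
First compute Macaulay numerator sum_t t * PV_t:
  t * PV_t at t = 0.5000: 8.607969
  t * PV_t at t = 1.0000: 16.936485
  t * PV_t at t = 1.5000: 24.992354
  t * PV_t at t = 2.0000: 32.782231
  t * PV_t at t = 2.5000: 40.312631
  t * PV_t at t = 3.0000: 47.589923
  t * PV_t at t = 3.5000: 54.620342
  t * PV_t at t = 4.0000: 61.409983
  t * PV_t at t = 4.5000: 67.964811
  t * PV_t at t = 5.0000: 74.290661
  t * PV_t at t = 5.5000: 80.393239
  t * PV_t at t = 6.0000: 86.278126
  t * PV_t at t = 6.5000: 91.950782
  t * PV_t at t = 7.0000: 97.416546
  t * PV_t at t = 7.5000: 102.680640
  t * PV_t at t = 8.0000: 107.748171
  t * PV_t at t = 8.5000: 112.624134
  t * PV_t at t = 9.0000: 117.313412
  t * PV_t at t = 9.5000: 121.820780
  t * PV_t at t = 10.0000: 7334.774364
Macaulay duration D = 8682.507584 / 1016.917434 = 8.538065
Modified duration = D / (1 + y/m) = 8.538065 / (1 + 0.016500) = 8.399474


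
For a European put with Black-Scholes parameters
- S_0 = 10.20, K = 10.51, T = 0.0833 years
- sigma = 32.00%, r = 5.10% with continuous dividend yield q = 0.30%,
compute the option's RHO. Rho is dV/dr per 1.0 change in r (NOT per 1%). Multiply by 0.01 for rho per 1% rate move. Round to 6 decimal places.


d1 = -0.2346976597; d2 = -0.3270552257
phi(d1) = 0.3881047394; exp(-qT) = 0.9997501312; exp(-rT) = 0.9957607113
N(-d2) = 0.6281869421
Rho = -K*T*exp(-rT)*N(-d2) = -10.5100 * 0.0833 * 0.9957607113 * 0.6281869421 = -0.547636

Answer: Rho = -0.547636


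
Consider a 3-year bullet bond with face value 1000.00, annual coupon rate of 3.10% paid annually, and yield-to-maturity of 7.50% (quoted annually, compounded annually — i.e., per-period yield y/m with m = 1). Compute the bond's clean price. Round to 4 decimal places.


Answer: Price = 885.5769

Derivation:
Coupon per period c = face * coupon_rate / m = 31.000000
Periods per year m = 1; per-period yield y/m = 0.075000
Number of cashflows N = 3
Cashflows (t years, CF_t, discount factor 1/(1+y/m)^(m*t), PV):
  t = 1.0000: CF_t = 31.000000, DF = 0.930233, PV = 28.837209
  t = 2.0000: CF_t = 31.000000, DF = 0.865333, PV = 26.825311
  t = 3.0000: CF_t = 1031.000000, DF = 0.804961, PV = 829.914347
Price P = sum_t PV_t = 885.576867


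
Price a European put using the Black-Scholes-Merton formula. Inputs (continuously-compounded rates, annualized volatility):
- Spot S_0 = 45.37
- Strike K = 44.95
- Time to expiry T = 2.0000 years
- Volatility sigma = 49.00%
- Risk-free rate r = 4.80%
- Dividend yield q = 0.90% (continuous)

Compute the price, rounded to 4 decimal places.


Answer: Price = 9.7974

Derivation:
d1 = (ln(S/K) + (r - q + 0.5*sigma^2) * T) / (sigma * sqrt(T)) = 0.47246326
d2 = d1 - sigma * sqrt(T) = -0.22050139
exp(-rT) = 0.90846402; exp(-qT) = 0.98216103
P = K * exp(-rT) * N(-d2) - S_0 * exp(-qT) * N(-d1)
N(-d1) = 0.31829808; N(-d2) = 0.58725965
P = 44.9500 * 0.90846402 * 0.58725965 - 45.3700 * 0.98216103 * 0.31829808 = 9.7974


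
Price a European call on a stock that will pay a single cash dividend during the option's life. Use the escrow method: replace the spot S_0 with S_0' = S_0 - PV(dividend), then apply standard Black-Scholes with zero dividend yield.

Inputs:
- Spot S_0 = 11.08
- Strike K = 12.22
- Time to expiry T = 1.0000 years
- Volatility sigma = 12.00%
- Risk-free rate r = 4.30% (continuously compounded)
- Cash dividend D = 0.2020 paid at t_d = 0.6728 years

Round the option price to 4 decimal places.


Answer: Price = 0.2258

Derivation:
PV(D) = D * exp(-r * t_d) = 0.2020 * 0.97148408 = 0.19623978
S_0' = S_0 - PV(D) = 11.0800 - 0.19623978 = 10.88376022
d1 = (ln(S_0'/K) + (r + sigma^2/2)*T) / (sigma*sqrt(T)) = -0.54668470
d2 = d1 - sigma*sqrt(T) = -0.66668470
exp(-rT) = 0.95791139
N(d1) = 0.29229768; N(d2) = 0.25248678
C = S_0' * N(d1) - K * exp(-rT) * N(d2) = 10.88376022 * 0.29229768 - 12.2200 * 0.95791139 * 0.25248678 = 0.2258


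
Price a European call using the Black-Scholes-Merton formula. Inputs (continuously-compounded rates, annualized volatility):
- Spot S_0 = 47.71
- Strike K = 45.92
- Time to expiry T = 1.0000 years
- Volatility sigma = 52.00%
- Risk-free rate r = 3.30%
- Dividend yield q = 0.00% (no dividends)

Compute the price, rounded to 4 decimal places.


Answer: Price = 11.1774

Derivation:
d1 = (ln(S/K) + (r - q + 0.5*sigma^2) * T) / (sigma * sqrt(T)) = 0.39700051
d2 = d1 - sigma * sqrt(T) = -0.12299949
exp(-rT) = 0.96753856; exp(-qT) = 1.00000000
C = S_0 * exp(-qT) * N(d1) - K * exp(-rT) * N(d2)
N(d1) = 0.65431646; N(d2) = 0.45105375
C = 47.7100 * 1.00000000 * 0.65431646 - 45.9200 * 0.96753856 * 0.45105375 = 11.1774


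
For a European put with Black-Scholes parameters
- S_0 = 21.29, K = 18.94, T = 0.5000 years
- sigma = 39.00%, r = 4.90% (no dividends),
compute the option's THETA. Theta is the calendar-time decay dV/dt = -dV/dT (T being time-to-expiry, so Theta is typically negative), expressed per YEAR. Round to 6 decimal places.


Answer: Theta = -1.574777

Derivation:
d1 = 0.6508515093; d2 = 0.3750798646
phi(d1) = 0.3227935330; exp(-qT) = 1.0000000000; exp(-rT) = 0.9757976889
Theta = -S*exp(-qT)*phi(d1)*sigma/(2*sqrt(T)) + r*K*exp(-rT)*N(-d2) - q*S*exp(-qT)*N(-d1)
N(-d1) = 0.2575711730; N(-d2) = 0.3538005357; sqrt(T) = 0.7071067812
Term 1 = -21.2900 * 1.0000000000 * 0.3227935330 * 0.3900 / (2 * 0.7071067812) = -1.8951783911
Term 2 = 0.0490 * 18.9400 * 0.9757976889 * 0.3538005357 = 0.3204013417
Term 3 = 0 (no dividend yield, q = 0)
Theta = -1.8951783911 + (0.3204013417) + (0.0000000000) = -1.574777


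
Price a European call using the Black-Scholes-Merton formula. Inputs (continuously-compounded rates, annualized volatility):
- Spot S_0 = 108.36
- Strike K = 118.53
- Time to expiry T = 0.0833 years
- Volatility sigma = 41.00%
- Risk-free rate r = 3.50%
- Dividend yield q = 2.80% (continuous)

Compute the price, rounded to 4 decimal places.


Answer: Price = 1.7431

Derivation:
d1 = (ln(S/K) + (r - q + 0.5*sigma^2) * T) / (sigma * sqrt(T)) = -0.69399508
d2 = d1 - sigma * sqrt(T) = -0.81232821
exp(-rT) = 0.99708875; exp(-qT) = 0.99767032
C = S_0 * exp(-qT) * N(d1) - K * exp(-rT) * N(d2)
N(d1) = 0.24384265; N(d2) = 0.20830166
C = 108.3600 * 0.99767032 * 0.24384265 - 118.5300 * 0.99708875 * 0.20830166 = 1.7431


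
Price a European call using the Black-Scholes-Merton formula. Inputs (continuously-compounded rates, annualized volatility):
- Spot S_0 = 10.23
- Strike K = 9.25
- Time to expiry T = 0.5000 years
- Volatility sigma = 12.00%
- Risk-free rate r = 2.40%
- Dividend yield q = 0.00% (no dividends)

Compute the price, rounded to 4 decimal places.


d1 = (ln(S/K) + (r - q + 0.5*sigma^2) * T) / (sigma * sqrt(T)) = 1.37062076
d2 = d1 - sigma * sqrt(T) = 1.28576795
exp(-rT) = 0.98807171; exp(-qT) = 1.00000000
C = S_0 * exp(-qT) * N(d1) - K * exp(-rT) * N(d2)
N(d1) = 0.91475340; N(d2) = 0.90073797
C = 10.2300 * 1.00000000 * 0.91475340 - 9.2500 * 0.98807171 * 0.90073797 = 1.1255

Answer: Price = 1.1255


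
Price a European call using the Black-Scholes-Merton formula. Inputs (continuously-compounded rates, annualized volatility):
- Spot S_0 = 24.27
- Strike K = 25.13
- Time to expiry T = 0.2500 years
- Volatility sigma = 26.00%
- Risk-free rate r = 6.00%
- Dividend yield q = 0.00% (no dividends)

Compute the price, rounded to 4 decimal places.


Answer: Price = 1.0422

Derivation:
d1 = (ln(S/K) + (r - q + 0.5*sigma^2) * T) / (sigma * sqrt(T)) = -0.08747178
d2 = d1 - sigma * sqrt(T) = -0.21747178
exp(-rT) = 0.98511194; exp(-qT) = 1.00000000
C = S_0 * exp(-qT) * N(d1) - K * exp(-rT) * N(d2)
N(d1) = 0.46514826; N(d2) = 0.41392035
C = 24.2700 * 1.00000000 * 0.46514826 - 25.1300 * 0.98511194 * 0.41392035 = 1.0422


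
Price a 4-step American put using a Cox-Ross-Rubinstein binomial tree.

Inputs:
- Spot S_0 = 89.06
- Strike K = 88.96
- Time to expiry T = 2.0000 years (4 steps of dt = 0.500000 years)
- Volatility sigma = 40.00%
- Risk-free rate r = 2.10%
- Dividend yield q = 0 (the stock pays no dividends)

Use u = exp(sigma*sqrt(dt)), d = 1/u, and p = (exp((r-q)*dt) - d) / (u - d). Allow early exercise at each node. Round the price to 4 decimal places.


Answer: Price = V(0,0) = 17.2201

Derivation:
dt = T/N = 0.500000
u = exp(sigma*sqrt(dt)) = 1.326896; d = 1/u = 0.753638
p = (exp((r-q)*dt) - d) / (u - d) = 0.448170
Discount per step: exp(-r*dt) = 0.989555
Stock lattice S(k, i) with i counting down-moves:
  k=0: S(0,0) = 89.0600
  k=1: S(1,0) = 118.1734; S(1,1) = 67.1190
  k=2: S(2,0) = 156.8039; S(2,1) = 89.0600; S(2,2) = 50.5835
  k=3: S(3,0) = 208.0625; S(3,1) = 118.1734; S(3,2) = 67.1190; S(3,3) = 38.1216
  k=4: S(4,0) = 276.0774; S(4,1) = 156.8039; S(4,2) = 89.0600; S(4,3) = 50.5835; S(4,4) = 28.7299
Terminal payoffs V(N, i) = max(K - S_T, 0):
  V(4,0) = 0.000000; V(4,1) = 0.000000; V(4,2) = 0.000000; V(4,3) = 38.376528; V(4,4) = 60.230070
Backward induction: V(k, i) = exp(-r*dt) * [p * V(k+1, i) + (1-p) * V(k+1, i+1)]; then take max(V_cont, immediate exercise) for American.
  V(3,0) = exp(-r*dt) * [p*0.000000 + (1-p)*0.000000] = 0.000000; exercise = 0.000000; V(3,0) = max -> 0.000000
  V(3,1) = exp(-r*dt) * [p*0.000000 + (1-p)*0.000000] = 0.000000; exercise = 0.000000; V(3,1) = max -> 0.000000
  V(3,2) = exp(-r*dt) * [p*0.000000 + (1-p)*38.376528] = 20.956127; exercise = 21.840972; V(3,2) = max -> 21.840972
  V(3,3) = exp(-r*dt) * [p*38.376528 + (1-p)*60.230070] = 49.909164; exercise = 50.838358; V(3,3) = max -> 50.838358
  V(2,0) = exp(-r*dt) * [p*0.000000 + (1-p)*0.000000] = 0.000000; exercise = 0.000000; V(2,0) = max -> 0.000000
  V(2,1) = exp(-r*dt) * [p*0.000000 + (1-p)*21.840972] = 11.926618; exercise = 0.000000; V(2,1) = max -> 11.926618
  V(2,2) = exp(-r*dt) * [p*21.840972 + (1-p)*50.838358] = 37.447335; exercise = 38.376528; V(2,2) = max -> 38.376528
  V(1,0) = exp(-r*dt) * [p*0.000000 + (1-p)*11.926618] = 6.512723; exercise = 0.000000; V(1,0) = max -> 6.512723
  V(1,1) = exp(-r*dt) * [p*11.926618 + (1-p)*38.376528] = 26.245447; exercise = 21.840972; V(1,1) = max -> 26.245447
  V(0,0) = exp(-r*dt) * [p*6.512723 + (1-p)*26.245447] = 17.220072; exercise = 0.000000; V(0,0) = max -> 17.220072


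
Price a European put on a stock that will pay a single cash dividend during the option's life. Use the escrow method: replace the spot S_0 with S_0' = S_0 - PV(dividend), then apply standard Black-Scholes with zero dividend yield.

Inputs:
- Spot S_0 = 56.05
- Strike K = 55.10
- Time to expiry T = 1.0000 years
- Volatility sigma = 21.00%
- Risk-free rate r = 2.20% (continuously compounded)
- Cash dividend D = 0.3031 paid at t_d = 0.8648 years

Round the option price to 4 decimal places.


PV(D) = D * exp(-r * t_d) = 0.3031 * 0.98115424 = 0.29738785
S_0' = S_0 - PV(D) = 56.0500 - 0.29738785 = 55.75261215
d1 = (ln(S_0'/K) + (r + sigma^2/2)*T) / (sigma*sqrt(T)) = 0.26583118
d2 = d1 - sigma*sqrt(T) = 0.05583118
exp(-rT) = 0.97824024
N(-d1) = 0.39518461; N(-d2) = 0.47773815
P = K * exp(-rT) * N(-d2) - S_0' * N(-d1) = 55.1000 * 0.97824024 * 0.47773815 - 55.75261215 * 0.39518461 = 3.7180

Answer: Price = 3.7180


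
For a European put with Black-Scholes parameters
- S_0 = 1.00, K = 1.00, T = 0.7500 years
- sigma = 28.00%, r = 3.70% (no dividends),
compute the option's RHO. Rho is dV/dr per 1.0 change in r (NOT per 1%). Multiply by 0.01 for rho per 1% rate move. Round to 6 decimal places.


d1 = 0.2356826277; d2 = -0.0068044853
phi(d1) = 0.3880148435; exp(-qT) = 1.0000000000; exp(-rT) = 0.9726314943
N(-d2) = 0.5027145759
Rho = -K*T*exp(-rT)*N(-d2) = -1.0000 * 0.7500 * 0.9726314943 * 0.5027145759 = -0.366717

Answer: Rho = -0.366717


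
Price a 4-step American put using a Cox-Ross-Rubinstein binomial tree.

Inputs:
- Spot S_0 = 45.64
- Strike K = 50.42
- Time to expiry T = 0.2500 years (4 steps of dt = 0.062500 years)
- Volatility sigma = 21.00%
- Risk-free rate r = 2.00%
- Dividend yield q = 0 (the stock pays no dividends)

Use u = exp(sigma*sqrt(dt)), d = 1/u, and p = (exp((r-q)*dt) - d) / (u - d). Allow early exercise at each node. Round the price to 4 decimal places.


Answer: Price = V(0,0) = 5.0506

Derivation:
dt = T/N = 0.062500
u = exp(sigma*sqrt(dt)) = 1.053903; d = 1/u = 0.948854
p = (exp((r-q)*dt) - d) / (u - d) = 0.498785
Discount per step: exp(-r*dt) = 0.998751
Stock lattice S(k, i) with i counting down-moves:
  k=0: S(0,0) = 45.6400
  k=1: S(1,0) = 48.1001; S(1,1) = 43.3057
  k=2: S(2,0) = 50.6928; S(2,1) = 45.6400; S(2,2) = 41.0908
  k=3: S(3,0) = 53.4253; S(3,1) = 48.1001; S(3,2) = 43.3057; S(3,3) = 38.9892
  k=4: S(4,0) = 56.3051; S(4,1) = 50.6928; S(4,2) = 45.6400; S(4,3) = 41.0908; S(4,4) = 36.9951
Terminal payoffs V(N, i) = max(K - S_T, 0):
  V(4,0) = 0.000000; V(4,1) = 0.000000; V(4,2) = 4.780000; V(4,3) = 9.329189; V(4,4) = 13.424935
Backward induction: V(k, i) = exp(-r*dt) * [p * V(k+1, i) + (1-p) * V(k+1, i+1)]; then take max(V_cont, immediate exercise) for American.
  V(3,0) = exp(-r*dt) * [p*0.000000 + (1-p)*0.000000] = 0.000000; exercise = 0.000000; V(3,0) = max -> 0.000000
  V(3,1) = exp(-r*dt) * [p*0.000000 + (1-p)*4.780000] = 2.392816; exercise = 2.319887; V(3,1) = max -> 2.392816
  V(3,2) = exp(-r*dt) * [p*4.780000 + (1-p)*9.329189] = 7.051303; exercise = 7.114289; V(3,2) = max -> 7.114289
  V(3,3) = exp(-r*dt) * [p*9.329189 + (1-p)*13.424935] = 11.367821; exercise = 11.430806; V(3,3) = max -> 11.430806
  V(2,0) = exp(-r*dt) * [p*0.000000 + (1-p)*2.392816] = 1.197818; exercise = 0.000000; V(2,0) = max -> 1.197818
  V(2,1) = exp(-r*dt) * [p*2.392816 + (1-p)*7.114289] = 4.753345; exercise = 4.780000; V(2,1) = max -> 4.780000
  V(2,2) = exp(-r*dt) * [p*7.114289 + (1-p)*11.430806] = 9.266203; exercise = 9.329189; V(2,2) = max -> 9.329189
  V(1,0) = exp(-r*dt) * [p*1.197818 + (1-p)*4.780000] = 2.989523; exercise = 2.319887; V(1,0) = max -> 2.989523
  V(1,1) = exp(-r*dt) * [p*4.780000 + (1-p)*9.329189] = 7.051303; exercise = 7.114289; V(1,1) = max -> 7.114289
  V(0,0) = exp(-r*dt) * [p*2.989523 + (1-p)*7.114289] = 5.050601; exercise = 4.780000; V(0,0) = max -> 5.050601


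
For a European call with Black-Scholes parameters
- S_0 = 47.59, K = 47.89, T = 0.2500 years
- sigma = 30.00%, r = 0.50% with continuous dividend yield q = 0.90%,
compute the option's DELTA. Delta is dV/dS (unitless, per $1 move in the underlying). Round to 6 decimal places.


d1 = 0.0264396052; d2 = -0.1235603948
phi(d1) = 0.3988028639; exp(-qT) = 0.9977525294; exp(-rT) = 0.9987507809
N(d1) = 0.5105466476
Delta = exp(-qT) * N(d1) = 0.9977525294 * 0.5105466476 = 0.509399

Answer: Delta = 0.509399


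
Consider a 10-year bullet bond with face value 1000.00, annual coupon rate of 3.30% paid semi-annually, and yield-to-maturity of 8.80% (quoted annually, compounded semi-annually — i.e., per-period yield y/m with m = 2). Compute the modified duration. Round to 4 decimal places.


Answer: Modified duration = 7.8080

Derivation:
Coupon per period c = face * coupon_rate / m = 16.500000
Periods per year m = 2; per-period yield y/m = 0.044000
Number of cashflows N = 20
Cashflows (t years, CF_t, discount factor 1/(1+y/m)^(m*t), PV):
  t = 0.5000: CF_t = 16.500000, DF = 0.957854, PV = 15.804598
  t = 1.0000: CF_t = 16.500000, DF = 0.917485, PV = 15.138504
  t = 1.5000: CF_t = 16.500000, DF = 0.878817, PV = 14.500482
  t = 2.0000: CF_t = 16.500000, DF = 0.841779, PV = 13.889351
  t = 2.5000: CF_t = 16.500000, DF = 0.806302, PV = 13.303976
  t = 3.0000: CF_t = 16.500000, DF = 0.772320, PV = 12.743272
  t = 3.5000: CF_t = 16.500000, DF = 0.739770, PV = 12.206199
  t = 4.0000: CF_t = 16.500000, DF = 0.708592, PV = 11.691762
  t = 4.5000: CF_t = 16.500000, DF = 0.678728, PV = 11.199005
  t = 5.0000: CF_t = 16.500000, DF = 0.650122, PV = 10.727017
  t = 5.5000: CF_t = 16.500000, DF = 0.622722, PV = 10.274920
  t = 6.0000: CF_t = 16.500000, DF = 0.596477, PV = 9.841878
  t = 6.5000: CF_t = 16.500000, DF = 0.571339, PV = 9.427086
  t = 7.0000: CF_t = 16.500000, DF = 0.547259, PV = 9.029776
  t = 7.5000: CF_t = 16.500000, DF = 0.524195, PV = 8.649210
  t = 8.0000: CF_t = 16.500000, DF = 0.502102, PV = 8.284684
  t = 8.5000: CF_t = 16.500000, DF = 0.480941, PV = 7.935521
  t = 9.0000: CF_t = 16.500000, DF = 0.460671, PV = 7.601074
  t = 9.5000: CF_t = 16.500000, DF = 0.441256, PV = 7.280722
  t = 10.0000: CF_t = 1016.500000, DF = 0.422659, PV = 429.632780
Price P = sum_t PV_t = 639.161818
First compute Macaulay numerator sum_t t * PV_t:
  t * PV_t at t = 0.5000: 7.902299
  t * PV_t at t = 1.0000: 15.138504
  t * PV_t at t = 1.5000: 21.750723
  t * PV_t at t = 2.0000: 27.778702
  t * PV_t at t = 2.5000: 33.259940
  t * PV_t at t = 3.0000: 38.229816
  t * PV_t at t = 3.5000: 42.721697
  t * PV_t at t = 4.0000: 46.767047
  t * PV_t at t = 4.5000: 50.395525
  t * PV_t at t = 5.0000: 53.635084
  t * PV_t at t = 5.5000: 56.512061
  t * PV_t at t = 6.0000: 59.051266
  t * PV_t at t = 6.5000: 61.276058
  t * PV_t at t = 7.0000: 63.208430
  t * PV_t at t = 7.5000: 64.869078
  t * PV_t at t = 8.0000: 66.277475
  t * PV_t at t = 8.5000: 67.451932
  t * PV_t at t = 9.0000: 68.409667
  t * PV_t at t = 9.5000: 69.166862
  t * PV_t at t = 10.0000: 4296.327800
Macaulay duration D = 5210.129965 / 639.161818 = 8.151504
Modified duration = D / (1 + y/m) = 8.151504 / (1 + 0.044000) = 7.807954


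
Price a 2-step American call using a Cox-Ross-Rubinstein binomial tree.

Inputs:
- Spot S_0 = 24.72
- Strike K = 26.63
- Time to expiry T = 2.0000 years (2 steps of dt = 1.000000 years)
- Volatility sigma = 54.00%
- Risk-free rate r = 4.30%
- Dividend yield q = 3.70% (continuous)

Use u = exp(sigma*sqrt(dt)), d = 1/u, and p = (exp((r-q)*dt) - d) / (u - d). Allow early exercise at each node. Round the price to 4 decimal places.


Answer: Price = V(0,0) = 5.9090

Derivation:
dt = T/N = 1.000000
u = exp(sigma*sqrt(dt)) = 1.716007; d = 1/u = 0.582748
p = (exp((r-q)*dt) - d) / (u - d) = 0.373498
Discount per step: exp(-r*dt) = 0.957911
Stock lattice S(k, i) with i counting down-moves:
  k=0: S(0,0) = 24.7200
  k=1: S(1,0) = 42.4197; S(1,1) = 14.4055
  k=2: S(2,0) = 72.7925; S(2,1) = 24.7200; S(2,2) = 8.3948
Terminal payoffs V(N, i) = max(S_T - K, 0):
  V(2,0) = 46.162479; V(2,1) = 0.000000; V(2,2) = 0.000000
Backward induction: V(k, i) = exp(-r*dt) * [p * V(k+1, i) + (1-p) * V(k+1, i+1)]; then take max(V_cont, immediate exercise) for American.
  V(1,0) = exp(-r*dt) * [p*46.162479 + (1-p)*0.000000] = 16.515917; exercise = 15.789690; V(1,0) = max -> 16.515917
  V(1,1) = exp(-r*dt) * [p*0.000000 + (1-p)*0.000000] = 0.000000; exercise = 0.000000; V(1,1) = max -> 0.000000
  V(0,0) = exp(-r*dt) * [p*16.515917 + (1-p)*0.000000] = 5.909031; exercise = 0.000000; V(0,0) = max -> 5.909031


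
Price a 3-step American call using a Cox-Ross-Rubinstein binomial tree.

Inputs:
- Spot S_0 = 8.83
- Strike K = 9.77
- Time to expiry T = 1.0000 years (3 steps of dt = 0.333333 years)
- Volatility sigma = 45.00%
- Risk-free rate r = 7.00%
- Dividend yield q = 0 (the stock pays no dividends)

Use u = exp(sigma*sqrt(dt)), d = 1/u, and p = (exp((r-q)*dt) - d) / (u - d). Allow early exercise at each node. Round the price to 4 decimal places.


Answer: Price = V(0,0) = 1.5431

Derivation:
dt = T/N = 0.333333
u = exp(sigma*sqrt(dt)) = 1.296681; d = 1/u = 0.771200
p = (exp((r-q)*dt) - d) / (u - d) = 0.480337
Discount per step: exp(-r*dt) = 0.976937
Stock lattice S(k, i) with i counting down-moves:
  k=0: S(0,0) = 8.8300
  k=1: S(1,0) = 11.4497; S(1,1) = 6.8097
  k=2: S(2,0) = 14.8466; S(2,1) = 8.8300; S(2,2) = 5.2516
  k=3: S(3,0) = 19.2513; S(3,1) = 11.4497; S(3,2) = 6.8097; S(3,3) = 4.0501
Terminal payoffs V(N, i) = max(S_T - K, 0):
  V(3,0) = 9.481286; V(3,1) = 1.679690; V(3,2) = 0.000000; V(3,3) = 0.000000
Backward induction: V(k, i) = exp(-r*dt) * [p * V(k+1, i) + (1-p) * V(k+1, i+1)]; then take max(V_cont, immediate exercise) for American.
  V(2,0) = exp(-r*dt) * [p*9.481286 + (1-p)*1.679690] = 5.301918; exercise = 5.076591; V(2,0) = max -> 5.301918
  V(2,1) = exp(-r*dt) * [p*1.679690 + (1-p)*0.000000] = 0.788209; exercise = 0.000000; V(2,1) = max -> 0.788209
  V(2,2) = exp(-r*dt) * [p*0.000000 + (1-p)*0.000000] = 0.000000; exercise = 0.000000; V(2,2) = max -> 0.000000
  V(1,0) = exp(-r*dt) * [p*5.301918 + (1-p)*0.788209] = 2.888128; exercise = 1.679690; V(1,0) = max -> 2.888128
  V(1,1) = exp(-r*dt) * [p*0.788209 + (1-p)*0.000000] = 0.369874; exercise = 0.000000; V(1,1) = max -> 0.369874
  V(0,0) = exp(-r*dt) * [p*2.888128 + (1-p)*0.369874] = 1.543056; exercise = 0.000000; V(0,0) = max -> 1.543056


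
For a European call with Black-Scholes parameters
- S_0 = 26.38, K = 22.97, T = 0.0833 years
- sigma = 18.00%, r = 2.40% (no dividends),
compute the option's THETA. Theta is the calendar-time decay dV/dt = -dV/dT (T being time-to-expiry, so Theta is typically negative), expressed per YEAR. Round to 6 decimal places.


d1 = 2.7288297325; d2 = 2.6768786016
phi(d1) = 0.0096365281; exp(-qT) = 1.0000000000; exp(-rT) = 0.9980027971
Theta = -S*exp(-qT)*phi(d1)*sigma/(2*sqrt(T)) - r*K*exp(-rT)*N(d2) + q*S*exp(-qT)*N(d1)
N(d1) = 0.9968220244; N(d2) = 0.9962844223; sqrt(T) = 0.2886173938
Term 1 = -26.3800 * 1.0000000000 * 0.0096365281 * 0.1800 / (2 * 0.2886173938) = -0.0792711926
Term 2 = -0.0240 * 22.9700 * 0.9980027971 * 0.9962844223 = -0.5481347492
Term 3 = 0 (no dividend yield, q = 0)
Theta = -0.0792711926 + (-0.5481347492) + (0.0000000000) = -0.627406

Answer: Theta = -0.627406


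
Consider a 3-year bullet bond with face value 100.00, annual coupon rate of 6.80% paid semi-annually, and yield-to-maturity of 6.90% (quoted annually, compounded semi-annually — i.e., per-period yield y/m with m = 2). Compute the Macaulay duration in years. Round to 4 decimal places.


Answer: Macaulay duration = 2.7636 years

Derivation:
Coupon per period c = face * coupon_rate / m = 3.400000
Periods per year m = 2; per-period yield y/m = 0.034500
Number of cashflows N = 6
Cashflows (t years, CF_t, discount factor 1/(1+y/m)^(m*t), PV):
  t = 0.5000: CF_t = 3.400000, DF = 0.966651, PV = 3.286612
  t = 1.0000: CF_t = 3.400000, DF = 0.934413, PV = 3.177005
  t = 1.5000: CF_t = 3.400000, DF = 0.903251, PV = 3.071054
  t = 2.0000: CF_t = 3.400000, DF = 0.873128, PV = 2.968636
  t = 2.5000: CF_t = 3.400000, DF = 0.844010, PV = 2.869634
  t = 3.0000: CF_t = 103.400000, DF = 0.815863, PV = 84.360194
Price P = sum_t PV_t = 99.733134
Macaulay numerator sum_t t * PV_t:
  t * PV_t at t = 0.5000: 1.643306
  t * PV_t at t = 1.0000: 3.177005
  t * PV_t at t = 1.5000: 4.606581
  t * PV_t at t = 2.0000: 5.937272
  t * PV_t at t = 2.5000: 7.174084
  t * PV_t at t = 3.0000: 253.080581
Macaulay duration D = (sum_t t * PV_t) / P = 275.618829 / 99.733134 = 2.763563


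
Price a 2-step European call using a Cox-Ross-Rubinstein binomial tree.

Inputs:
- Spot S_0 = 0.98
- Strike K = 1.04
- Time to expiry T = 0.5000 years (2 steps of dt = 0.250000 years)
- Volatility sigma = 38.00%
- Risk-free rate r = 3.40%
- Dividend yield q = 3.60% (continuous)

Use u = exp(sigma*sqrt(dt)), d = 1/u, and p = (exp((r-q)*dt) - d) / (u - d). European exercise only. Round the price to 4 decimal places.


Answer: Price = V(0,0) = 0.0787

Derivation:
dt = T/N = 0.250000
u = exp(sigma*sqrt(dt)) = 1.209250; d = 1/u = 0.826959
p = (exp((r-q)*dt) - d) / (u - d) = 0.451335
Discount per step: exp(-r*dt) = 0.991536
Stock lattice S(k, i) with i counting down-moves:
  k=0: S(0,0) = 0.9800
  k=1: S(1,0) = 1.1851; S(1,1) = 0.8104
  k=2: S(2,0) = 1.4330; S(2,1) = 0.9800; S(2,2) = 0.6702
Terminal payoffs V(N, i) = max(S_T - K, 0):
  V(2,0) = 0.393039; V(2,1) = 0.000000; V(2,2) = 0.000000
Backward induction: V(k, i) = exp(-r*dt) * [p * V(k+1, i) + (1-p) * V(k+1, i+1)].
  V(1,0) = exp(-r*dt) * [p*0.393039 + (1-p)*0.000000] = 0.175891
  V(1,1) = exp(-r*dt) * [p*0.000000 + (1-p)*0.000000] = 0.000000
  V(0,0) = exp(-r*dt) * [p*0.175891 + (1-p)*0.000000] = 0.078714


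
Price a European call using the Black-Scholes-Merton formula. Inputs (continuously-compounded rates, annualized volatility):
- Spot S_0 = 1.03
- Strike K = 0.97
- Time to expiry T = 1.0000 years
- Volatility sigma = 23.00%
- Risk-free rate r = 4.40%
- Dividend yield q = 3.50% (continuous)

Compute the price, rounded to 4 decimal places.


Answer: Price = 0.1251

Derivation:
d1 = (ln(S/K) + (r - q + 0.5*sigma^2) * T) / (sigma * sqrt(T)) = 0.41507830
d2 = d1 - sigma * sqrt(T) = 0.18507830
exp(-rT) = 0.95695396; exp(-qT) = 0.96560542
C = S_0 * exp(-qT) * N(d1) - K * exp(-rT) * N(d2)
N(d1) = 0.66095771; N(d2) = 0.57341619
C = 1.0300 * 0.96560542 * 0.66095771 - 0.9700 * 0.95695396 * 0.57341619 = 0.1251


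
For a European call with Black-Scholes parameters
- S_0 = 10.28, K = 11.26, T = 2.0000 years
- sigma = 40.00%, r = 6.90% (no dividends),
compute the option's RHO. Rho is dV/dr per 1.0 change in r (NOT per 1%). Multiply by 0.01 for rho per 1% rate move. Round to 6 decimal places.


Answer: Rho = 8.254817

Derivation:
d1 = 0.3658281232; d2 = -0.1998573018
phi(d1) = 0.3731205799; exp(-qT) = 1.0000000000; exp(-rT) = 0.8710986917
N(d2) = 0.4207960925
Rho = K*T*exp(-rT)*N(d2) = 11.2600 * 2.0000 * 0.8710986917 * 0.4207960925 = 8.254817


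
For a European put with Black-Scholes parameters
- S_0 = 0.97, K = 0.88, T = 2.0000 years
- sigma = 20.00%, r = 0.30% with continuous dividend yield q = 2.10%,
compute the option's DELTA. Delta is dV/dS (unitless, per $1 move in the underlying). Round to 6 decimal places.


Answer: Delta = -0.345210

Derivation:
d1 = 0.3584117941; d2 = 0.0755690816
phi(d1) = 0.3741239796; exp(-qT) = 0.9588697806; exp(-rT) = 0.9940179641
N(-d1) = 0.3600175834
Delta = -exp(-qT) * N(-d1) = -0.9588697806 * 0.3600175834 = -0.345210


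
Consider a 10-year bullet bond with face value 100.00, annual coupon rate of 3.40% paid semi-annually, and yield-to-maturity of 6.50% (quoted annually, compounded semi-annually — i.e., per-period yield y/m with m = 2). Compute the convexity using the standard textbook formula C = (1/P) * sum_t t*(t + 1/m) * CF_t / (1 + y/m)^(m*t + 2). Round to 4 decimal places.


Answer: Convexity = 76.8846

Derivation:
Coupon per period c = face * coupon_rate / m = 1.700000
Periods per year m = 2; per-period yield y/m = 0.032500
Number of cashflows N = 20
Cashflows (t years, CF_t, discount factor 1/(1+y/m)^(m*t), PV):
  t = 0.5000: CF_t = 1.700000, DF = 0.968523, PV = 1.646489
  t = 1.0000: CF_t = 1.700000, DF = 0.938037, PV = 1.594663
  t = 1.5000: CF_t = 1.700000, DF = 0.908510, PV = 1.544467
  t = 2.0000: CF_t = 1.700000, DF = 0.879913, PV = 1.495852
  t = 2.5000: CF_t = 1.700000, DF = 0.852216, PV = 1.448767
  t = 3.0000: CF_t = 1.700000, DF = 0.825391, PV = 1.403164
  t = 3.5000: CF_t = 1.700000, DF = 0.799410, PV = 1.358997
  t = 4.0000: CF_t = 1.700000, DF = 0.774247, PV = 1.316220
  t = 4.5000: CF_t = 1.700000, DF = 0.749876, PV = 1.274789
  t = 5.0000: CF_t = 1.700000, DF = 0.726272, PV = 1.234663
  t = 5.5000: CF_t = 1.700000, DF = 0.703411, PV = 1.195799
  t = 6.0000: CF_t = 1.700000, DF = 0.681270, PV = 1.158159
  t = 6.5000: CF_t = 1.700000, DF = 0.659826, PV = 1.121704
  t = 7.0000: CF_t = 1.700000, DF = 0.639056, PV = 1.086396
  t = 7.5000: CF_t = 1.700000, DF = 0.618941, PV = 1.052199
  t = 8.0000: CF_t = 1.700000, DF = 0.599458, PV = 1.019079
  t = 8.5000: CF_t = 1.700000, DF = 0.580589, PV = 0.987002
  t = 9.0000: CF_t = 1.700000, DF = 0.562314, PV = 0.955934
  t = 9.5000: CF_t = 1.700000, DF = 0.544614, PV = 0.925844
  t = 10.0000: CF_t = 101.700000, DF = 0.527471, PV = 53.643826
Price P = sum_t PV_t = 77.464013
Convexity numerator sum_t t*(t + 1/m) * CF_t / (1+y/m)^(m*t + 2):
  t = 0.5000: term = 0.772234
  t = 1.0000: term = 2.243778
  t = 1.5000: term = 4.346302
  t = 2.0000: term = 7.015822
  t = 2.5000: term = 10.192478
  t = 3.0000: term = 13.820309
  t = 3.5000: term = 17.847049
  t = 4.0000: term = 22.223928
  t = 4.5000: term = 26.905482
  t = 5.0000: term = 31.849373
  t = 5.5000: term = 37.016221
  t = 6.0000: term = 42.369436
  t = 6.5000: term = 47.875069
  t = 7.0000: term = 53.501660
  t = 7.5000: term = 59.220101
  t = 8.0000: term = 65.003501
  t = 8.5000: term = 70.827059
  t = 9.0000: term = 76.667946
  t = 9.5000: term = 82.505188
  t = 10.0000: term = 5283.587752
Convexity = (1/P) * sum = 5955.790688 / 77.464013 = 76.884613


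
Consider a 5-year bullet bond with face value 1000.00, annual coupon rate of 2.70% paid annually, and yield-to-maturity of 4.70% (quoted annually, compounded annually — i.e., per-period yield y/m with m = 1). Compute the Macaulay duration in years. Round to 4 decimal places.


Answer: Macaulay duration = 4.7299 years

Derivation:
Coupon per period c = face * coupon_rate / m = 27.000000
Periods per year m = 1; per-period yield y/m = 0.047000
Number of cashflows N = 5
Cashflows (t years, CF_t, discount factor 1/(1+y/m)^(m*t), PV):
  t = 1.0000: CF_t = 27.000000, DF = 0.955110, PV = 25.787966
  t = 2.0000: CF_t = 27.000000, DF = 0.912235, PV = 24.630340
  t = 3.0000: CF_t = 27.000000, DF = 0.871284, PV = 23.524680
  t = 4.0000: CF_t = 27.000000, DF = 0.832172, PV = 22.468653
  t = 5.0000: CF_t = 1027.000000, DF = 0.794816, PV = 816.276014
Price P = sum_t PV_t = 912.687652
Macaulay numerator sum_t t * PV_t:
  t * PV_t at t = 1.0000: 25.787966
  t * PV_t at t = 2.0000: 49.260679
  t * PV_t at t = 3.0000: 70.574039
  t * PV_t at t = 4.0000: 89.874612
  t * PV_t at t = 5.0000: 4081.380071
Macaulay duration D = (sum_t t * PV_t) / P = 4316.877367 / 912.687652 = 4.729852


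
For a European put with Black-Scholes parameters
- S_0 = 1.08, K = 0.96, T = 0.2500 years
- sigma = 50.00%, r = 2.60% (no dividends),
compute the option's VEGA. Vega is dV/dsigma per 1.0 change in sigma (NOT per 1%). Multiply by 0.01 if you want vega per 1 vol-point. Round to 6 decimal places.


d1 = 0.6221321426; d2 = 0.3721321426
phi(d1) = 0.3287483434; exp(-qT) = 1.0000000000; exp(-rT) = 0.9935210793
Vega = S * exp(-qT) * phi(d1) * sqrt(T) = 1.0800 * 1.0000000000 * 0.3287483434 * 0.5000000000 = 0.177524

Answer: Vega = 0.177524


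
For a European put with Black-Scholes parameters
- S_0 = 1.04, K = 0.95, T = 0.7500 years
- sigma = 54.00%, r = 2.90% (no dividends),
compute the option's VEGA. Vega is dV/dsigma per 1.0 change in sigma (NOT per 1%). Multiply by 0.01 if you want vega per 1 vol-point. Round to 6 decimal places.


Answer: Vega = 0.321152

Derivation:
d1 = 0.4738848404; d2 = 0.0062311224
phi(d1) = 0.3565709808; exp(-qT) = 1.0000000000; exp(-rT) = 0.9784848257
Vega = S * exp(-qT) * phi(d1) * sqrt(T) = 1.0400 * 1.0000000000 * 0.3565709808 * 0.8660254038 = 0.321152


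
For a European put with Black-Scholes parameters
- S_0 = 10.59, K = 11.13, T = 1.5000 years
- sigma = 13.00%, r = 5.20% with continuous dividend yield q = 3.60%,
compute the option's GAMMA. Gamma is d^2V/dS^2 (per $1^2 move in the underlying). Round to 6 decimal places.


Answer: Gamma = 0.223415

Derivation:
d1 = -0.0820202576; d2 = -0.2412370908
phi(d1) = 0.3976026280; exp(-qT) = 0.9474321065; exp(-rT) = 0.9249644265
Gamma = exp(-qT) * phi(d1) / (S * sigma * sqrt(T)) = 0.9474321065 * 0.3976026280 / (10.5900 * 0.1300 * 1.2247448714) = 0.223415


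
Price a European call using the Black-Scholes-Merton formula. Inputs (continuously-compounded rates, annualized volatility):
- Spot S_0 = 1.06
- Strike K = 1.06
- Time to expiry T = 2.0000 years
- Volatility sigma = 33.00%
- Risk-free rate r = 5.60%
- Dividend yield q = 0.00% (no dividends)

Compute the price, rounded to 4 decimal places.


Answer: Price = 0.2466

Derivation:
d1 = (ln(S/K) + (r - q + 0.5*sigma^2) * T) / (sigma * sqrt(T)) = 0.47333299
d2 = d1 - sigma * sqrt(T) = 0.00664252
exp(-rT) = 0.89404426; exp(-qT) = 1.00000000
C = S_0 * exp(-qT) * N(d1) - K * exp(-rT) * N(d2)
N(d1) = 0.68201219; N(d2) = 0.50264996
C = 1.0600 * 1.00000000 * 0.68201219 - 1.0600 * 0.89404426 * 0.50264996 = 0.2466


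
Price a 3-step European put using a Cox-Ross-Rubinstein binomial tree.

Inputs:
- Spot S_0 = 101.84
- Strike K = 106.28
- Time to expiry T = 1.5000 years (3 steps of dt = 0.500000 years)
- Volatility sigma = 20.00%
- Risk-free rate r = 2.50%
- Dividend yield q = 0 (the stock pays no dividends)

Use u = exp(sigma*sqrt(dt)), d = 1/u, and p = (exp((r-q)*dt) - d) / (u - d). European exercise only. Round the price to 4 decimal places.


Answer: Price = V(0,0) = 10.8561

Derivation:
dt = T/N = 0.500000
u = exp(sigma*sqrt(dt)) = 1.151910; d = 1/u = 0.868123
p = (exp((r-q)*dt) - d) / (u - d) = 0.509027
Discount per step: exp(-r*dt) = 0.987578
Stock lattice S(k, i) with i counting down-moves:
  k=0: S(0,0) = 101.8400
  k=1: S(1,0) = 117.3105; S(1,1) = 88.4097
  k=2: S(2,0) = 135.1311; S(2,1) = 101.8400; S(2,2) = 76.7505
  k=3: S(3,0) = 155.6589; S(3,1) = 117.3105; S(3,2) = 88.4097; S(3,3) = 66.6289
Terminal payoffs V(N, i) = max(K - S_T, 0):
  V(3,0) = 0.000000; V(3,1) = 0.000000; V(3,2) = 17.870308; V(3,3) = 39.651069
Backward induction: V(k, i) = exp(-r*dt) * [p * V(k+1, i) + (1-p) * V(k+1, i+1)].
  V(2,0) = exp(-r*dt) * [p*0.000000 + (1-p)*0.000000] = 0.000000
  V(2,1) = exp(-r*dt) * [p*0.000000 + (1-p)*17.870308] = 8.664846
  V(2,2) = exp(-r*dt) * [p*17.870308 + (1-p)*39.651069] = 28.209242
  V(1,0) = exp(-r*dt) * [p*0.000000 + (1-p)*8.664846] = 4.201358
  V(1,1) = exp(-r*dt) * [p*8.664846 + (1-p)*28.209242] = 18.033778
  V(0,0) = exp(-r*dt) * [p*4.201358 + (1-p)*18.033778] = 10.856148


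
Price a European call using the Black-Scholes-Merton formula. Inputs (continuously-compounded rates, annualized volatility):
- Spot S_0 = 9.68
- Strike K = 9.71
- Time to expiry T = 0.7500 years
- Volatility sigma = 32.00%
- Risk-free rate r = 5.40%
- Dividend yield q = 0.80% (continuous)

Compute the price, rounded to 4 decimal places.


d1 = (ln(S/K) + (r - q + 0.5*sigma^2) * T) / (sigma * sqrt(T)) = 0.25188933
d2 = d1 - sigma * sqrt(T) = -0.02523880
exp(-rT) = 0.96030916; exp(-qT) = 0.99401796
C = S_0 * exp(-qT) * N(d1) - K * exp(-rT) * N(d2)
N(d1) = 0.59943670; N(d2) = 0.48993225
C = 9.6800 * 0.99401796 * 0.59943670 - 9.7100 * 0.96030916 * 0.48993225 = 1.1994

Answer: Price = 1.1994


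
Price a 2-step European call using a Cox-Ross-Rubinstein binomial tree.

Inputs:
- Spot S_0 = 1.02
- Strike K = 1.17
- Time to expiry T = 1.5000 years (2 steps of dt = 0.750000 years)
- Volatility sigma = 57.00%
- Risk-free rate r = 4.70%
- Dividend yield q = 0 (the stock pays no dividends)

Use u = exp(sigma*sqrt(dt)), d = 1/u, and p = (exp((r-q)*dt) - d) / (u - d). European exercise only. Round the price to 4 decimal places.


Answer: Price = V(0,0) = 0.2503

Derivation:
dt = T/N = 0.750000
u = exp(sigma*sqrt(dt)) = 1.638260; d = 1/u = 0.610404
p = (exp((r-q)*dt) - d) / (u - d) = 0.413944
Discount per step: exp(-r*dt) = 0.965364
Stock lattice S(k, i) with i counting down-moves:
  k=0: S(0,0) = 1.0200
  k=1: S(1,0) = 1.6710; S(1,1) = 0.6226
  k=2: S(2,0) = 2.7376; S(2,1) = 1.0200; S(2,2) = 0.3800
Terminal payoffs V(N, i) = max(S_T - K, 0):
  V(2,0) = 1.567573; V(2,1) = 0.000000; V(2,2) = 0.000000
Backward induction: V(k, i) = exp(-r*dt) * [p * V(k+1, i) + (1-p) * V(k+1, i+1)].
  V(1,0) = exp(-r*dt) * [p*1.567573 + (1-p)*0.000000] = 0.626412
  V(1,1) = exp(-r*dt) * [p*0.000000 + (1-p)*0.000000] = 0.000000
  V(0,0) = exp(-r*dt) * [p*0.626412 + (1-p)*0.000000] = 0.250319


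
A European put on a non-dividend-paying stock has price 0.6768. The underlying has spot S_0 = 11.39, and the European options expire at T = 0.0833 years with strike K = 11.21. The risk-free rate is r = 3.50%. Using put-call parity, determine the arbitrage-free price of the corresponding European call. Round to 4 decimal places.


Put-call parity: C - P = S_0 * exp(-qT) - K * exp(-rT).
S_0 * exp(-qT) = 11.3900 * 1.00000000 = 11.39000000
K * exp(-rT) = 11.2100 * 0.99708875 = 11.17736484
C = P + S*exp(-qT) - K*exp(-rT)
C = 0.6768 + 11.39000000 - 11.17736484 = 0.8894

Answer: Call price = 0.8894


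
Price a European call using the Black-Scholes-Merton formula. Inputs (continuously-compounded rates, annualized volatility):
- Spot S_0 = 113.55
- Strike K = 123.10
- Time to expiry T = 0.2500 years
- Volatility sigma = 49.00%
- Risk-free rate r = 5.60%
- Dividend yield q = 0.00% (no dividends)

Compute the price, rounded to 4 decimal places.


Answer: Price = 7.9538

Derivation:
d1 = (ln(S/K) + (r - q + 0.5*sigma^2) * T) / (sigma * sqrt(T)) = -0.14996435
d2 = d1 - sigma * sqrt(T) = -0.39496435
exp(-rT) = 0.98609754; exp(-qT) = 1.00000000
C = S_0 * exp(-qT) * N(d1) - K * exp(-rT) * N(d2)
N(d1) = 0.44039637; N(d2) = 0.34643460
C = 113.5500 * 1.00000000 * 0.44039637 - 123.1000 * 0.98609754 * 0.34643460 = 7.9538
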